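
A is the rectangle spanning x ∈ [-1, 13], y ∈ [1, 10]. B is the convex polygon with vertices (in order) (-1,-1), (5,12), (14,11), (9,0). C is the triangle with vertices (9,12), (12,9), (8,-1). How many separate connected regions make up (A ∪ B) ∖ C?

(A ∪ B) ∖ C splits into 2 disjoint pieces (area 27.546, area 106.5372).

2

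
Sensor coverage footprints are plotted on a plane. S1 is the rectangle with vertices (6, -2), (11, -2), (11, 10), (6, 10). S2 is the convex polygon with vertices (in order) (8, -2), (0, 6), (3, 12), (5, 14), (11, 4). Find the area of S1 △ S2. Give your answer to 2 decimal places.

71.60

|S1| = 60, |S2| = 88, |S1∩S2| = 38.2.
|S1 △ S2| = |S1| + |S2| − 2·|S1∩S2| = 60 + 88 − 76.4 = 71.60.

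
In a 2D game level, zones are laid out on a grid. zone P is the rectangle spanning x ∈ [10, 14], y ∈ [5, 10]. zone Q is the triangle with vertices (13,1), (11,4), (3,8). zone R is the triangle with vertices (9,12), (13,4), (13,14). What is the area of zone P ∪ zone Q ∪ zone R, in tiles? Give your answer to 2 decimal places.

By inclusion–exclusion:
Individual areas: |zone P| = 20, |zone Q| = 8, |zone R| = 20.
|zone P∩zone Q| = 0.
|zone P∩zone R| = 8.75.
|zone Q∩zone R| = 0.
|zone P∩zone Q∩zone R| = 0.
|zone P ∪ zone Q ∪ zone R| = 48 − 8.75 + 0 = 39.25.

39.25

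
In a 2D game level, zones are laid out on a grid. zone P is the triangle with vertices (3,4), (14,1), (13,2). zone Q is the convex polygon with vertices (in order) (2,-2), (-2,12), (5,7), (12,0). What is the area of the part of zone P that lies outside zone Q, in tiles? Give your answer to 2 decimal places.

2.44

|zone P| = 4, |zone P∩zone Q| = 1.5625.
|zone P ∖ zone Q| = |zone P| − |zone P∩zone Q| = 4 − 1.5625 = 2.44.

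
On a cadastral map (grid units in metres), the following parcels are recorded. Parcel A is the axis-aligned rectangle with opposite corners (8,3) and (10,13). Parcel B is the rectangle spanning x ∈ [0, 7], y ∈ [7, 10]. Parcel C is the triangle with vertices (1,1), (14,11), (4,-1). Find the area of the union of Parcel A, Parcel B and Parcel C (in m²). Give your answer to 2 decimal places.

64.69

By inclusion–exclusion:
Individual areas: |Parcel A| = 20, |Parcel B| = 21, |Parcel C| = 28.
|Parcel A∩Parcel B| = 0 (no overlap).
|Parcel A∩Parcel C| = 4.3077.
|Parcel B∩Parcel C| = 0.
|Parcel A∩Parcel B∩Parcel C| = 0.
|Parcel A ∪ Parcel B ∪ Parcel C| = 69 − 4.3077 + 0 = 64.69.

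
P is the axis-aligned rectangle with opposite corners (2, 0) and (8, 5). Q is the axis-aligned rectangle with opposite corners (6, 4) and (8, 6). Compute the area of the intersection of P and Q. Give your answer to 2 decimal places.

|P∩Q|: x∈[6,8], y∈[4,5] → 2·1 = 2.

2.00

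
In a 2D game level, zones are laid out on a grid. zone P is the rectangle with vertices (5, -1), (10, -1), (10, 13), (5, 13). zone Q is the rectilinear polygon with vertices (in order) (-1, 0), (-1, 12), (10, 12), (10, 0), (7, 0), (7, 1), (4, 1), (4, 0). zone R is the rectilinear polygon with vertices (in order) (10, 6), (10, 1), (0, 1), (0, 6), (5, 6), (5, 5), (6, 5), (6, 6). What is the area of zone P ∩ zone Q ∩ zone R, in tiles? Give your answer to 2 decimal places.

24.00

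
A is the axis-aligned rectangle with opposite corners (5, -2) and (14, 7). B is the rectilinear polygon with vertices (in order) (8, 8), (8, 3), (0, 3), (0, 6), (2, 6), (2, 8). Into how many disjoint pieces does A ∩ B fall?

1

A ∩ B is a single connected region.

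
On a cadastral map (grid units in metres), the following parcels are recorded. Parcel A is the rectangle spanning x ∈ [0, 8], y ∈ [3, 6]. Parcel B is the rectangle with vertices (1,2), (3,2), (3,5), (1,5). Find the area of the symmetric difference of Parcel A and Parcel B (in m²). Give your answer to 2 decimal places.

|Parcel A∩Parcel B|: x∈[1,3], y∈[3,5] → 2·2 = 4.
|Parcel A △ Parcel B| = |Parcel A| + |Parcel B| − 2·|Parcel A∩Parcel B| = 24 + 6 − 8 = 22.00.

22.00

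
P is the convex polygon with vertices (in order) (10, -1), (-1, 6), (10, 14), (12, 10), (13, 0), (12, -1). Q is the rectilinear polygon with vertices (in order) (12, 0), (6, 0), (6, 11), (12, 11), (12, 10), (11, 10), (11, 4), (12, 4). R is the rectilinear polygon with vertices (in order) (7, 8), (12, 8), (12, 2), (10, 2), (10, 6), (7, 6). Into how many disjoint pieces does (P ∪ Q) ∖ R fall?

(P ∪ Q) ∖ R is a single connected region.

1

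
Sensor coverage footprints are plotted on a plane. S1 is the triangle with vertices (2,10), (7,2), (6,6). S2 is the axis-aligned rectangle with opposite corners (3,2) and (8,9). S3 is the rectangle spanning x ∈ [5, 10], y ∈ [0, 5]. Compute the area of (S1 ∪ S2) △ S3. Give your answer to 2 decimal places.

42.30

|S1 ∪ S2| = 35.3.
|(S1 ∪ S2) ∩ S3| = 9.
|(S1 ∪ S2) △ S3| = 35.3 + 25 − 18 = 42.30.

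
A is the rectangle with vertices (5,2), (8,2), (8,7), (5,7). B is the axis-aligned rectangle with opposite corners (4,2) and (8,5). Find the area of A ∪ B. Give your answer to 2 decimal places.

By inclusion–exclusion:
Individual areas: |A| = 15, |B| = 12.
|A∩B|: x∈[5,8], y∈[2,5] → 3·3 = 9.
|A ∪ B| = 27 − 9 = 18.00.

18.00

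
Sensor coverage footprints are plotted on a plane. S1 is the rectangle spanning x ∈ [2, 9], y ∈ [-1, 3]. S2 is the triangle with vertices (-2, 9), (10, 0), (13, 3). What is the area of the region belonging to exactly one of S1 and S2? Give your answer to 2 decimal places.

52.75

|S1| = 28, |S2| = 31.5, |S1∩S2| = 3.375.
|S1 △ S2| = |S1| + |S2| − 2·|S1∩S2| = 28 + 31.5 − 6.75 = 52.75.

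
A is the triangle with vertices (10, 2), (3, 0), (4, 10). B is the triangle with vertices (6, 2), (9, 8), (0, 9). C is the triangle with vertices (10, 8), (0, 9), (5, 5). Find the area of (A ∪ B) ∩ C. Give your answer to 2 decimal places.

16.64

The region (A ∪ B) ∩ C is the polygon with vertices (3.857,8.571), (3.861,8.614), (5.135,8.486), (5.182,8.424), (9,8), (8.571,7.143), (5,5), (0,9).
By the shoelace formula its area is 16.64.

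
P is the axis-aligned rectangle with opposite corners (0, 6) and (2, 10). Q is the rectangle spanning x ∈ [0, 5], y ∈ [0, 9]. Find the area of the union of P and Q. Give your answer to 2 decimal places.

By inclusion–exclusion:
Individual areas: |P| = 8, |Q| = 45.
|P∩Q|: x∈[0,2], y∈[6,9] → 2·3 = 6.
|P ∪ Q| = 53 − 6 = 47.00.

47.00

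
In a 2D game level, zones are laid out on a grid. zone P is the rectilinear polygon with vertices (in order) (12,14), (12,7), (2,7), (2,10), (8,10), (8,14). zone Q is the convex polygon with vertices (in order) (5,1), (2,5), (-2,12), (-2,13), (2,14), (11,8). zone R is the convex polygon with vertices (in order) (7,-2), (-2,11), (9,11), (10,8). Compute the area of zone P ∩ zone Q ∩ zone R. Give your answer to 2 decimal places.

The intersection is the polygon with vertices (2,10), (8,10), (9.714,8.857), (10,8), (9.7,7), (2,7).
By the shoelace formula its area is 22.42.

22.42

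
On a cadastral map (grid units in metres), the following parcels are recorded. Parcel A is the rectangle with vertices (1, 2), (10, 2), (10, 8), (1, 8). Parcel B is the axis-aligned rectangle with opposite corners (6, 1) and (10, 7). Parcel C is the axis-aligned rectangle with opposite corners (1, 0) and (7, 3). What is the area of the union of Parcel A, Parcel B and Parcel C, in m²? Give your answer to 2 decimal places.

69.00

By inclusion–exclusion:
Individual areas: |Parcel A| = 54, |Parcel B| = 24, |Parcel C| = 18.
|Parcel A∩Parcel B|: x∈[6,10], y∈[2,7] → 4·5 = 20.
|Parcel A∩Parcel C|: x∈[1,7], y∈[2,3] → 6·1 = 6.
|Parcel B∩Parcel C|: x∈[6,7], y∈[1,3] → 1·2 = 2.
|Parcel A∩Parcel B∩Parcel C| = 1.
|Parcel A ∪ Parcel B ∪ Parcel C| = 96 − 28 + 1 = 69.00.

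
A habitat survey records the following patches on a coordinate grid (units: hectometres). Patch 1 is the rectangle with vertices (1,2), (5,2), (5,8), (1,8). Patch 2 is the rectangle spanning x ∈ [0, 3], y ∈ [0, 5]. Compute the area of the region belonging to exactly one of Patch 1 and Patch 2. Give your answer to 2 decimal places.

27.00

|Patch 1∩Patch 2|: x∈[1,3], y∈[2,5] → 2·3 = 6.
|Patch 1 △ Patch 2| = |Patch 1| + |Patch 2| − 2·|Patch 1∩Patch 2| = 24 + 15 − 12 = 27.00.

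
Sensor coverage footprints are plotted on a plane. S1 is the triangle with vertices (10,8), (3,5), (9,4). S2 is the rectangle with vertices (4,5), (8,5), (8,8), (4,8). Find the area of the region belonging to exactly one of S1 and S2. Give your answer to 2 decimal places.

14.21

|S1| = 12.5, |S2| = 12, |S1∩S2| = 5.1429.
|S1 △ S2| = |S1| + |S2| − 2·|S1∩S2| = 12.5 + 12 − 10.2857 = 14.21.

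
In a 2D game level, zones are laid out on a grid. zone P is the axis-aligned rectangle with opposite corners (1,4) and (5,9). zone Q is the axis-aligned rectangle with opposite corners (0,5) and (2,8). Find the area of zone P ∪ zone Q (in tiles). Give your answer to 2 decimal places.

23.00

By inclusion–exclusion:
Individual areas: |zone P| = 20, |zone Q| = 6.
|zone P∩zone Q|: x∈[1,2], y∈[5,8] → 1·3 = 3.
|zone P ∪ zone Q| = 26 − 3 = 23.00.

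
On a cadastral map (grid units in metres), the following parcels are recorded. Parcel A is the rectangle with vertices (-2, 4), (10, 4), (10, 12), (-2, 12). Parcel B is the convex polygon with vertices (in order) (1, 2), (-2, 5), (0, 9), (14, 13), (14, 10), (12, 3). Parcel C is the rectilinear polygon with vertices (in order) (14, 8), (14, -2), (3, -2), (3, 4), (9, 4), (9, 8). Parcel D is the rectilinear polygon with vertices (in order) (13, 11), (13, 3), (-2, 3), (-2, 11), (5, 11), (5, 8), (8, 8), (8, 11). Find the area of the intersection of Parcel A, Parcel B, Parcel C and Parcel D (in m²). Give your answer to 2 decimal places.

4.00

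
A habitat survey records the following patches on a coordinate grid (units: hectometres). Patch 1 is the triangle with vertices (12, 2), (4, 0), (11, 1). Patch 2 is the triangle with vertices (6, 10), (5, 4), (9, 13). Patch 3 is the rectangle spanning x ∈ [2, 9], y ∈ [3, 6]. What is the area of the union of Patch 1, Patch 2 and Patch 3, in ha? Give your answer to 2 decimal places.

By inclusion–exclusion:
Individual areas: |Patch 1| = 3, |Patch 2| = 7.5, |Patch 3| = 21.
|Patch 1∩Patch 2| = 0.
|Patch 1∩Patch 3| = 0.
|Patch 2∩Patch 3| = 0.5556.
|Patch 1∩Patch 2∩Patch 3| = 0.
|Patch 1 ∪ Patch 2 ∪ Patch 3| = 31.5 − 0.5556 + 0 = 30.94.

30.94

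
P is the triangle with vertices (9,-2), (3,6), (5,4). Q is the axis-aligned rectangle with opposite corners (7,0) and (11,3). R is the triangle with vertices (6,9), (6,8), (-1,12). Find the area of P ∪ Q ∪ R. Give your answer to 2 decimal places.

By inclusion–exclusion:
Individual areas: |P| = 2, |Q| = 12, |R| = 3.5.
|P∩Q| = 0.1667.
|P∩R| = 0.
|Q∩R| = 0.
|P∩Q∩R| = 0.
|P ∪ Q ∪ R| = 17.5 − 0.1667 + 0 = 17.33.

17.33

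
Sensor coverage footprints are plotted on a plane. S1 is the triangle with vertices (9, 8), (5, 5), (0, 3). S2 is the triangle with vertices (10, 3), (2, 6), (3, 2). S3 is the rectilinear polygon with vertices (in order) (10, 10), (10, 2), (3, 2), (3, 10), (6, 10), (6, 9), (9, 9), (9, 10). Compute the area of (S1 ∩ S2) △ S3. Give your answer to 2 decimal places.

|S1 ∩ S2| = 1.0471.
|(S1 ∩ S2) ∩ S3| = 0.8166.
|(S1 ∩ S2) △ S3| = 1.0471 + 53 − 1.6332 = 52.41.

52.41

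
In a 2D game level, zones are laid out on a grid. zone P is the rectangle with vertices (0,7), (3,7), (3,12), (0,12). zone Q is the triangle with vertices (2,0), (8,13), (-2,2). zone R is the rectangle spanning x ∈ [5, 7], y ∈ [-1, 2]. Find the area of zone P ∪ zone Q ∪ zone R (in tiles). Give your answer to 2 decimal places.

52.89

By inclusion–exclusion:
Individual areas: |zone P| = 15, |zone Q| = 32, |zone R| = 6.
|zone P∩zone Q| = 0.1136.
|zone P∩zone R| = 0 (no overlap).
|zone Q∩zone R| = 0.
|zone P∩zone Q∩zone R| = 0.
|zone P ∪ zone Q ∪ zone R| = 53 − 0.1136 + 0 = 52.89.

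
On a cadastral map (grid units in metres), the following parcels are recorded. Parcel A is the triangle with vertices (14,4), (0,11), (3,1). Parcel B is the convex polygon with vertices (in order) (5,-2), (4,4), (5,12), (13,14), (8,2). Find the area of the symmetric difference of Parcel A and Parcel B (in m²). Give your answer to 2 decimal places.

|Parcel A| = 59.5, |Parcel B| = 71, |Parcel A∩Parcel B| = 26.9431.
|Parcel A △ Parcel B| = |Parcel A| + |Parcel B| − 2·|Parcel A∩Parcel B| = 59.5 + 71 − 53.8861 = 76.61.

76.61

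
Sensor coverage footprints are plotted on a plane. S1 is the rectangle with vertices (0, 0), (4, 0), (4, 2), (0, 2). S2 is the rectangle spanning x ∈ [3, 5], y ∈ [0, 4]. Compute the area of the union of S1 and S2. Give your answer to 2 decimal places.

By inclusion–exclusion:
Individual areas: |S1| = 8, |S2| = 8.
|S1∩S2|: x∈[3,4], y∈[0,2] → 1·2 = 2.
|S1 ∪ S2| = 16 − 2 = 14.00.

14.00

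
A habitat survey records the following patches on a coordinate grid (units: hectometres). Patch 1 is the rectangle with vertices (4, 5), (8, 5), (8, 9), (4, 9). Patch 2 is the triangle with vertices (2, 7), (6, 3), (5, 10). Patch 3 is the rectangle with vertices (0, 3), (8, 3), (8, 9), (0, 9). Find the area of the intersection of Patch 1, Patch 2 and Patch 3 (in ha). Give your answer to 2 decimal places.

5.71

The intersection is the polygon with vertices (5.714,5), (4,5), (4,9), (5.143,9).
By the shoelace formula its area is 5.71.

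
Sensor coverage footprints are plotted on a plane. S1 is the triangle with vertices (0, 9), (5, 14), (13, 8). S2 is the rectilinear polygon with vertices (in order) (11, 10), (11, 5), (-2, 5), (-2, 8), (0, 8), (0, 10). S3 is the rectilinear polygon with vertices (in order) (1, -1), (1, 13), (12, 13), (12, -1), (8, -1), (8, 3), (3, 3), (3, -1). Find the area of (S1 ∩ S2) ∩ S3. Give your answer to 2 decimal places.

14.45

The region (S1 ∩ S2) ∩ S3 is the polygon with vertices (10.333,10), (11,9.5), (11,8.154), (1,8.923), (1,10).
By the shoelace formula its area is 14.45.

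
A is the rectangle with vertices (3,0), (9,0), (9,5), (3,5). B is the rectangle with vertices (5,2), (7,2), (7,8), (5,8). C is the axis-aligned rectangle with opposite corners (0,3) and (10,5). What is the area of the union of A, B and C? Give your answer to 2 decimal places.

By inclusion–exclusion:
Individual areas: |A| = 30, |B| = 12, |C| = 20.
|A∩B|: x∈[5,7], y∈[2,5] → 2·3 = 6.
|A∩C|: x∈[3,9], y∈[3,5] → 6·2 = 12.
|B∩C|: x∈[5,7], y∈[3,5] → 2·2 = 4.
|A∩B∩C| = 4.
|A ∪ B ∪ C| = 62 − 22 + 4 = 44.00.

44.00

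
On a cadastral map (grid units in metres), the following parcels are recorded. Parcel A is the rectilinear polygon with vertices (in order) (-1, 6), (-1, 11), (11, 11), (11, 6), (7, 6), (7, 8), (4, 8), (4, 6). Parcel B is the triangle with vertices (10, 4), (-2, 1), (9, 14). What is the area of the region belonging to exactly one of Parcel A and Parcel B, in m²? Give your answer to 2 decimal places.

75.46

|Parcel A| = 54, |Parcel B| = 61.5, |Parcel A∩Parcel B| = 20.0192.
|Parcel A △ Parcel B| = |Parcel A| + |Parcel B| − 2·|Parcel A∩Parcel B| = 54 + 61.5 − 40.0385 = 75.46.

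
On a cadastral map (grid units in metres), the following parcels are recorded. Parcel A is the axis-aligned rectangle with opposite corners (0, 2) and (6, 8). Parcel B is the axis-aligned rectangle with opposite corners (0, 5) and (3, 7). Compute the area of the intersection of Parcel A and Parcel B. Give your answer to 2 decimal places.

|Parcel A∩Parcel B|: x∈[0,3], y∈[5,7] → 3·2 = 6.

6.00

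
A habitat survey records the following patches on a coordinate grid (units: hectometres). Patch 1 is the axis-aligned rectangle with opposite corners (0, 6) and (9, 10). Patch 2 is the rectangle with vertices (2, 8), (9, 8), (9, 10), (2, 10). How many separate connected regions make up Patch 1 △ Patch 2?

Patch 1 △ Patch 2 is a single connected region.

1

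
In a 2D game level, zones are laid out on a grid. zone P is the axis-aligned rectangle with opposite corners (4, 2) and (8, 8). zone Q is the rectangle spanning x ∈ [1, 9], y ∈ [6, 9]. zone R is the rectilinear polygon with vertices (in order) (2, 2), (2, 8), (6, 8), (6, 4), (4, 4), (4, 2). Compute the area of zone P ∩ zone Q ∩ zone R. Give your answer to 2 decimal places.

The intersection is the polygon with vertices (6,8), (6,6), (4,6), (4,8).
By the shoelace formula its area is 4.00.

4.00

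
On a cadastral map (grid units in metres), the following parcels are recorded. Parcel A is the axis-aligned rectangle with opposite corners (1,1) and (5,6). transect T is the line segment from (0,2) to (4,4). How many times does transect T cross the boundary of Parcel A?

1

The segment meets the boundary at (1,2.5).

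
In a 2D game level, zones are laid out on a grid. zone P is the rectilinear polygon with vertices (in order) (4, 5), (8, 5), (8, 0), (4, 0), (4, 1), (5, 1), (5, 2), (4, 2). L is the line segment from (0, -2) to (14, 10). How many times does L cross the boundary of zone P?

The segment meets the boundary at (8,4.857), (4.667,2).

2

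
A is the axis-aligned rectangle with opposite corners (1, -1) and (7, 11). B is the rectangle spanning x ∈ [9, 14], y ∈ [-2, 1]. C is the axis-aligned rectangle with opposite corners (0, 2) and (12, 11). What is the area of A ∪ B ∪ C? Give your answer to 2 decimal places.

By inclusion–exclusion:
Individual areas: |A| = 72, |B| = 15, |C| = 108.
|A∩B| = 0 (no overlap).
|A∩C|: x∈[1,7], y∈[2,11] → 6·9 = 54.
|B∩C| = 0 (no overlap).
|A∩B∩C| = 0.
|A ∪ B ∪ C| = 195 − 54 + 0 = 141.00.

141.00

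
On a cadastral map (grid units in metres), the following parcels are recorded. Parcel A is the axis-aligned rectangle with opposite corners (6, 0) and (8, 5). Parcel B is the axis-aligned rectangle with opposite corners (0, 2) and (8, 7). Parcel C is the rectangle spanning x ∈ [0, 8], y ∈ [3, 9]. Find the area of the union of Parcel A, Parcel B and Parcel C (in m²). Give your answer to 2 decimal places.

60.00

By inclusion–exclusion:
Individual areas: |Parcel A| = 10, |Parcel B| = 40, |Parcel C| = 48.
|Parcel A∩Parcel B|: x∈[6,8], y∈[2,5] → 2·3 = 6.
|Parcel A∩Parcel C|: x∈[6,8], y∈[3,5] → 2·2 = 4.
|Parcel B∩Parcel C|: x∈[0,8], y∈[3,7] → 8·4 = 32.
|Parcel A∩Parcel B∩Parcel C| = 4.
|Parcel A ∪ Parcel B ∪ Parcel C| = 98 − 42 + 4 = 60.00.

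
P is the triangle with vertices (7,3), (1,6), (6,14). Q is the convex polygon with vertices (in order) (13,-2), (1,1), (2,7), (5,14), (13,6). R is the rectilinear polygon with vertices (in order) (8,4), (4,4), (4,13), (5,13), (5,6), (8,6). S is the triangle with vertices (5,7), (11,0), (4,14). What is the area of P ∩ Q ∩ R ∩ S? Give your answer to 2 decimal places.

2.17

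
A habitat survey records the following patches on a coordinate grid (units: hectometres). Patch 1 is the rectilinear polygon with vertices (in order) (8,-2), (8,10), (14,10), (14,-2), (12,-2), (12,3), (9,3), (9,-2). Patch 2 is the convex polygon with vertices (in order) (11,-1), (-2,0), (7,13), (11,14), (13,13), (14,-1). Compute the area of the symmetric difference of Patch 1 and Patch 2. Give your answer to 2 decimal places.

|Patch 1| = 57, |Patch 2| = 155, |Patch 1∩Patch 2| = 49.4863.
|Patch 1 △ Patch 2| = |Patch 1| + |Patch 2| − 2·|Patch 1∩Patch 2| = 57 + 155 − 98.9725 = 113.03.

113.03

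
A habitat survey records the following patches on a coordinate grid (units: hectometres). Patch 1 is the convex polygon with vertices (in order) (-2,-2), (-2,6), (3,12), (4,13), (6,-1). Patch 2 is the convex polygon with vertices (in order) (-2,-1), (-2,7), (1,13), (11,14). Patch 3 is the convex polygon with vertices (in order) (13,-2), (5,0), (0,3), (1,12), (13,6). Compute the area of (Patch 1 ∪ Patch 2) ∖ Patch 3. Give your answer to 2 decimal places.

67.02

|Patch 1 ∪ Patch 2| = 116.1981.
|(Patch 1 ∪ Patch 2) ∩ Patch 3| = 49.1787.
|(Patch 1 ∪ Patch 2) ∖ Patch 3| = 116.1981 − 49.1787 = 67.02.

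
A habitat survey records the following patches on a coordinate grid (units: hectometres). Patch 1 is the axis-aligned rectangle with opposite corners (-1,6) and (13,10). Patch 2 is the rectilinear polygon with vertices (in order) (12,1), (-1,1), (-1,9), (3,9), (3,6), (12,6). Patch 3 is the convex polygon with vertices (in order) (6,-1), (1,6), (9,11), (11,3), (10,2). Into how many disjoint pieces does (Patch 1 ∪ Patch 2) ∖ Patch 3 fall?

2

(Patch 1 ∪ Patch 2) ∖ Patch 3 splits into 2 disjoint pieces (area 39.7286, area 21.2917).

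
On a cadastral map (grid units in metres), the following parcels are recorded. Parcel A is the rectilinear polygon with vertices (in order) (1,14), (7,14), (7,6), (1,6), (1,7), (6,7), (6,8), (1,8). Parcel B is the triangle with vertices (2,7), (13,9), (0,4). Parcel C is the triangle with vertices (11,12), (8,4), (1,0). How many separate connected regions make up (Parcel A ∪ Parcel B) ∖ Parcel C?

2

(Parcel A ∪ Parcel B) ∖ Parcel C splits into 2 disjoint pieces (area 47.9681, area 1.2418).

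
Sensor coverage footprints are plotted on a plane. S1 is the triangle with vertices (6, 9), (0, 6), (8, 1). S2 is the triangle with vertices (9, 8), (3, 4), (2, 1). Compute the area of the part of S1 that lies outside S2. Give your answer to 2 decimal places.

23.25

|S1| = 27, |S1∩S2| = 3.7523.
|S1 ∖ S2| = |S1| − |S1∩S2| = 27 − 3.7523 = 23.25.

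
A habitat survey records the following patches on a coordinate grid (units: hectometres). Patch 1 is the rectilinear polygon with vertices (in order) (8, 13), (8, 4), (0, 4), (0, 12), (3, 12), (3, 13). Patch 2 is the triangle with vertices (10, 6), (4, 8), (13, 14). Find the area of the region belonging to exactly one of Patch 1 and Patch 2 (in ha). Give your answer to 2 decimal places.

|Patch 1| = 69, |Patch 2| = 27, |Patch 1∩Patch 2| = 8.
|Patch 1 △ Patch 2| = |Patch 1| + |Patch 2| − 2·|Patch 1∩Patch 2| = 69 + 27 − 16 = 80.00.

80.00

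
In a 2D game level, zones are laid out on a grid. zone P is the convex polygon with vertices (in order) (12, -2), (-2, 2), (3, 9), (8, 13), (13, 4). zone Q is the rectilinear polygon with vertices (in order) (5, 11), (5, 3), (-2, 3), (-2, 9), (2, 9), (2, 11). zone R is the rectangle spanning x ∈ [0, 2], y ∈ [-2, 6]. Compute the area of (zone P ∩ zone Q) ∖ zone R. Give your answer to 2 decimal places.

|zone P ∩ zone Q| = 26.4571.
|(zone P ∩ zone Q) ∩ zone R| = 5.4857.
|(zone P ∩ zone Q) ∖ zone R| = 26.4571 − 5.4857 = 20.97.

20.97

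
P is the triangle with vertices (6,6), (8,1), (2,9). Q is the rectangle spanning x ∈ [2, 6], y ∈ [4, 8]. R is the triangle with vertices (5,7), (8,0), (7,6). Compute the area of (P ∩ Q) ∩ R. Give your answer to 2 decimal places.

0.56

The region (P ∩ Q) ∩ R is the polygon with vertices (6,6), (6,4.667), (5.158,6.632).
By the shoelace formula its area is 0.56.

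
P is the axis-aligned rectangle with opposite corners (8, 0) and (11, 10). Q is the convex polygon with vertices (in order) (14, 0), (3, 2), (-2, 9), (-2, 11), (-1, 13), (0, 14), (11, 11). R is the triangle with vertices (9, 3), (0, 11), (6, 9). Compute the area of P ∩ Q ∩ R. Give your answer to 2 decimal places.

0.56

The intersection is the polygon with vertices (8,5), (9,3), (8,3.889).
By the shoelace formula its area is 0.56.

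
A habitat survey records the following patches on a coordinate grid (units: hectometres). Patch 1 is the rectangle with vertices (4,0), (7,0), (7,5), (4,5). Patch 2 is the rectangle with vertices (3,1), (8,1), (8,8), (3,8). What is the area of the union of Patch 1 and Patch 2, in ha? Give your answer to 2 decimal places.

38.00

By inclusion–exclusion:
Individual areas: |Patch 1| = 15, |Patch 2| = 35.
|Patch 1∩Patch 2|: x∈[4,7], y∈[1,5] → 3·4 = 12.
|Patch 1 ∪ Patch 2| = 50 − 12 = 38.00.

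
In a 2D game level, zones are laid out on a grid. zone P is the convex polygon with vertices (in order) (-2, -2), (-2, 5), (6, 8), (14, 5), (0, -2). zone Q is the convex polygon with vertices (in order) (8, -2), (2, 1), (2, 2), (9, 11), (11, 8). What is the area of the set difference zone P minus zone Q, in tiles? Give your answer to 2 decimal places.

|zone P| = 87, |zone P∩zone Q| = 37.0275.
|zone P ∖ zone Q| = |zone P| − |zone P∩zone Q| = 87 − 37.0275 = 49.97.

49.97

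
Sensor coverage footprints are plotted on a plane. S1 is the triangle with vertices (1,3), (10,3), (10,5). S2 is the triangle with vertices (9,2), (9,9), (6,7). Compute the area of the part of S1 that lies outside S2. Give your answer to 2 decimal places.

|S1| = 9, |S1∩S2| = 1.7425.
|S1 ∖ S2| = |S1| − |S1∩S2| = 9 − 1.7425 = 7.26.

7.26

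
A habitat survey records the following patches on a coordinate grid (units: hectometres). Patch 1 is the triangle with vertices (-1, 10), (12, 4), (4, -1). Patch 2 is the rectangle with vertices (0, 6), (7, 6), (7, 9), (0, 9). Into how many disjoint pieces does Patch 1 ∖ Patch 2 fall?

2

Patch 1 ∖ Patch 2 splits into 2 disjoint pieces (area 1.1833, area 42.9056).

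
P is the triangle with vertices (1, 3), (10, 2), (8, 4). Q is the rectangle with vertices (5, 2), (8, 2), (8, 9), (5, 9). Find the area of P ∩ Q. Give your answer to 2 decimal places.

4.19

The intersection is the polygon with vertices (5,2.556), (5,3.571), (8,4), (8,2.222).
By the shoelace formula its area is 4.19.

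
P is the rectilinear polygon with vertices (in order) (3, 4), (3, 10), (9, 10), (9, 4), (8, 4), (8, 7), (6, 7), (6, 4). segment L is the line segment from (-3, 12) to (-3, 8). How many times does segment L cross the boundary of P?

0

The segment lies entirely outside P and never meets its boundary.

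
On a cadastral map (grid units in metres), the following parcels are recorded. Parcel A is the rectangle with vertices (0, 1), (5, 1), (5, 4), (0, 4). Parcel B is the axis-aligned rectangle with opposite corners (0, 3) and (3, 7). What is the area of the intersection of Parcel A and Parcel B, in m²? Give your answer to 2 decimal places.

|Parcel A∩Parcel B|: x∈[0,3], y∈[3,4] → 3·1 = 3.

3.00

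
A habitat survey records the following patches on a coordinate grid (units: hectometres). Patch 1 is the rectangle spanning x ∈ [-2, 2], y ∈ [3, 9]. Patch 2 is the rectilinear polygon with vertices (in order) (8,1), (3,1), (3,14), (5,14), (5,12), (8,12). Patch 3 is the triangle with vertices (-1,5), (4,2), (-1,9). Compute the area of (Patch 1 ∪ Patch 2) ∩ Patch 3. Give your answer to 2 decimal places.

|Patch 1 ∪ Patch 2| = 83.
|(Patch 1 ∪ Patch 2) ∩ Patch 3| = 8.80.

8.80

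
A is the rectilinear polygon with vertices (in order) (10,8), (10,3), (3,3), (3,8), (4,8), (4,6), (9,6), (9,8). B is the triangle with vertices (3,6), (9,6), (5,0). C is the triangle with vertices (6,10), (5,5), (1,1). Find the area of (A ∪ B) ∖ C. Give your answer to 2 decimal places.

|A ∪ B| = 29.5.
|(A ∪ B) ∩ C| = 3.6.
|(A ∪ B) ∖ C| = 29.5 − 3.6 = 25.90.

25.90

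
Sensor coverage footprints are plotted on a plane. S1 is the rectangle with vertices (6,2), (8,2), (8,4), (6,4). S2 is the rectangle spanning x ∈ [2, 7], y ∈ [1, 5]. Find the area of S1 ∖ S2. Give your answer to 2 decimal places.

2.00

|S1∩S2|: x∈[6,7], y∈[2,4] → 1·2 = 2.
|S1| = 4.
|S1 ∖ S2| = |S1| − |S1∩S2| = 4 − 2 = 2.00.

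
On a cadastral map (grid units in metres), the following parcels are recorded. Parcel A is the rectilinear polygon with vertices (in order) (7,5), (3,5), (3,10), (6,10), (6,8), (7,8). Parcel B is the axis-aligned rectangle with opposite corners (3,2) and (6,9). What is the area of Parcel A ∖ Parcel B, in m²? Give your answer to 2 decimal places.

|Parcel A| = 18, |Parcel A∩Parcel B| = 12.
|Parcel A ∖ Parcel B| = |Parcel A| − |Parcel A∩Parcel B| = 18 − 12 = 6.00.

6.00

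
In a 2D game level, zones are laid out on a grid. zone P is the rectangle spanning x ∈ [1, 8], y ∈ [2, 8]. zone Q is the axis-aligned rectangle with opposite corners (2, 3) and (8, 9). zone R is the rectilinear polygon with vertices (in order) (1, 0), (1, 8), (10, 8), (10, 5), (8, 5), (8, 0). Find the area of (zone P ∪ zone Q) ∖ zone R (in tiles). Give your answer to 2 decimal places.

|zone P ∪ zone Q| = 48.
|(zone P ∪ zone Q) ∩ zone R| = 42.
|(zone P ∪ zone Q) ∖ zone R| = 48 − 42 = 6.00.

6.00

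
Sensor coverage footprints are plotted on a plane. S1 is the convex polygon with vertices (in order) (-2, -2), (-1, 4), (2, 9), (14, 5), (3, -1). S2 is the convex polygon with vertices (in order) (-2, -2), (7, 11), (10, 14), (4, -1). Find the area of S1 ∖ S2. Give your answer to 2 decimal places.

53.26

|S1| = 90, |S1∩S2| = 36.7425.
|S1 ∖ S2| = |S1| − |S1∩S2| = 90 − 36.7425 = 53.26.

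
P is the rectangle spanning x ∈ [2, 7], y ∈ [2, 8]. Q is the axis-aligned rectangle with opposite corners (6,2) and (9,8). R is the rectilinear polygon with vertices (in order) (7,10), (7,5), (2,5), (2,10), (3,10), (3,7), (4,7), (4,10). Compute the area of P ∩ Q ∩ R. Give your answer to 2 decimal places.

The intersection is the polygon with vertices (6,8), (7,8), (7,5), (6,5).
By the shoelace formula its area is 3.00.

3.00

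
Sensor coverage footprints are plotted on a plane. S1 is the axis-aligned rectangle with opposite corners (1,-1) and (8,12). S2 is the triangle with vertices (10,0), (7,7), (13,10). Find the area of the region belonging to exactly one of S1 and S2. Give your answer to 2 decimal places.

113.67

|S1| = 91, |S2| = 25.5, |S1∩S2| = 1.4167.
|S1 △ S2| = |S1| + |S2| − 2·|S1∩S2| = 91 + 25.5 − 2.8333 = 113.67.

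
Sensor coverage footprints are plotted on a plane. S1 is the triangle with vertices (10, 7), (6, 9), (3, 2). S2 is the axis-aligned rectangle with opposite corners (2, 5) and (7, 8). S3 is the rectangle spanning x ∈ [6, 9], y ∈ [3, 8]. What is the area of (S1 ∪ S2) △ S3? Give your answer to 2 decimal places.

24.57

|S1 ∪ S2| = 25.7857.
|(S1 ∪ S2) ∩ S3| = 8.1071.
|(S1 ∪ S2) △ S3| = 25.7857 + 15 − 16.2143 = 24.57.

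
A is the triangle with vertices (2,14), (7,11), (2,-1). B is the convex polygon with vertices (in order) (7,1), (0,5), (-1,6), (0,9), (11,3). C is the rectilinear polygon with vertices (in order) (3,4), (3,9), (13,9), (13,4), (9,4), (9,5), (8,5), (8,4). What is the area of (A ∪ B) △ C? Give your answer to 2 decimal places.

83.99

|A ∪ B| = 66.9962.
|(A ∪ B) ∩ C| = 16.0036.
|(A ∪ B) △ C| = 66.9962 + 49 − 32.0073 = 83.99.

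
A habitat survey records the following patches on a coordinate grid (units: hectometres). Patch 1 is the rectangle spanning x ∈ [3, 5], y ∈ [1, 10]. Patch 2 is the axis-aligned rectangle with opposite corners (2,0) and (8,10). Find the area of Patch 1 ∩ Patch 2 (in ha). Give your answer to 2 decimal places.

|Patch 1∩Patch 2|: x∈[3,5], y∈[1,10] → 2·9 = 18.

18.00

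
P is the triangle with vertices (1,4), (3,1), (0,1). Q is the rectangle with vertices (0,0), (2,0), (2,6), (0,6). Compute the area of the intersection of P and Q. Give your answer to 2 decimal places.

3.75

The intersection is the polygon with vertices (2,2.5), (2,1), (0,1), (1,4).
By the shoelace formula its area is 3.75.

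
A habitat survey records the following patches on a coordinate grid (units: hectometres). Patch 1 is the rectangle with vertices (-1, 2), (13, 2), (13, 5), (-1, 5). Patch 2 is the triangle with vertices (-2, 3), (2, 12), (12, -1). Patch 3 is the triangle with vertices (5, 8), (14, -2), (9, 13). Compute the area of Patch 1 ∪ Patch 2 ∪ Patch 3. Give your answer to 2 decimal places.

By inclusion–exclusion:
Individual areas: |Patch 1| = 42, |Patch 2| = 71, |Patch 3| = 42.5.
|Patch 1∩Patch 2| = 27.7225.
|Patch 1∩Patch 3| = 9.35.
|Patch 2∩Patch 3| = 0.0245.
|Patch 1∩Patch 2∩Patch 3| = 0.
|Patch 1 ∪ Patch 2 ∪ Patch 3| = 155.5 − 37.097 + 0 = 118.40.

118.40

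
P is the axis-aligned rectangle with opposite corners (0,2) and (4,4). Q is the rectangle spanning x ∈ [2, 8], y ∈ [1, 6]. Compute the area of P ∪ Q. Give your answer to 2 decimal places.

34.00

By inclusion–exclusion:
Individual areas: |P| = 8, |Q| = 30.
|P∩Q|: x∈[2,4], y∈[2,4] → 2·2 = 4.
|P ∪ Q| = 38 − 4 = 34.00.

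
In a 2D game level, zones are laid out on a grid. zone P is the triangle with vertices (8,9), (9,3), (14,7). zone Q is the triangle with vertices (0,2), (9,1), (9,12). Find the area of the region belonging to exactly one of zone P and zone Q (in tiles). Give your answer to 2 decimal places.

|zone P| = 17, |zone Q| = 49.5, |zone P∩zone Q| = 2.8333.
|zone P △ zone Q| = |zone P| + |zone Q| − 2·|zone P∩zone Q| = 17 + 49.5 − 5.6667 = 60.83.

60.83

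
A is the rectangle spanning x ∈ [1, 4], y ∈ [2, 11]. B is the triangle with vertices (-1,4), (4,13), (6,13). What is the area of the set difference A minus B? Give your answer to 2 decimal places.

22.71

|A| = 27, |A∩B| = 4.2889.
|A ∖ B| = |A| − |A∩B| = 27 − 4.2889 = 22.71.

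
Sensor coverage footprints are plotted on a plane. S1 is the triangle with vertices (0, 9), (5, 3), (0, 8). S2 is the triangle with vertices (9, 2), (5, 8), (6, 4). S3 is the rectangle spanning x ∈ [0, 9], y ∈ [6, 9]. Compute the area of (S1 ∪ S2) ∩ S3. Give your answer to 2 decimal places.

|S1 ∪ S2| = 7.5.
|(S1 ∪ S2) ∩ S3| = 2.58.

2.58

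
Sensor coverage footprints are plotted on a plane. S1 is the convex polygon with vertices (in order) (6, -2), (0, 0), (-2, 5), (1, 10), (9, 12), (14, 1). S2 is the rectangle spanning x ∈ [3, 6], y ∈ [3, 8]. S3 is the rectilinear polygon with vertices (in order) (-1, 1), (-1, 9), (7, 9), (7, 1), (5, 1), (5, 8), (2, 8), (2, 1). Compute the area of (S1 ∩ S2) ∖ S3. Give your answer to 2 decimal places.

10.00

|S1 ∩ S2| = 15.
|(S1 ∩ S2) ∩ S3| = 5.
|(S1 ∩ S2) ∖ S3| = 15 − 5 = 10.00.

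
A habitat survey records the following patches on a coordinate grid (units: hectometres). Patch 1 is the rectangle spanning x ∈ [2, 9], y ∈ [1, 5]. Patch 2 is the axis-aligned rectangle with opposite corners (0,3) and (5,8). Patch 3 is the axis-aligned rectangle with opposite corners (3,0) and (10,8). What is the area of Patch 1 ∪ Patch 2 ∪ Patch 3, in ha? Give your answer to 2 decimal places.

By inclusion–exclusion:
Individual areas: |Patch 1| = 28, |Patch 2| = 25, |Patch 3| = 56.
|Patch 1∩Patch 2|: x∈[2,5], y∈[3,5] → 3·2 = 6.
|Patch 1∩Patch 3|: x∈[3,9], y∈[1,5] → 6·4 = 24.
|Patch 2∩Patch 3|: x∈[3,5], y∈[3,8] → 2·5 = 10.
|Patch 1∩Patch 2∩Patch 3| = 4.
|Patch 1 ∪ Patch 2 ∪ Patch 3| = 109 − 40 + 4 = 73.00.

73.00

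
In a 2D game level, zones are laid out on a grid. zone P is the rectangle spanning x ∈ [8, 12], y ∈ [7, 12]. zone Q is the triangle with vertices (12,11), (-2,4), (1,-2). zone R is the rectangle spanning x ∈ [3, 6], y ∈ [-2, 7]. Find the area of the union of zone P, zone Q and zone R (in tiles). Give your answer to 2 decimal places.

By inclusion–exclusion:
Individual areas: |zone P| = 20, |zone Q| = 52.5, |zone R| = 27.
|zone P∩zone Q| = 5.2308.
|zone P∩zone R| = 0 (no overlap).
|zone Q∩zone R| = 14.3409.
|zone P∩zone Q∩zone R| = 0.
|zone P ∪ zone Q ∪ zone R| = 99.5 − 19.5717 + 0 = 79.93.

79.93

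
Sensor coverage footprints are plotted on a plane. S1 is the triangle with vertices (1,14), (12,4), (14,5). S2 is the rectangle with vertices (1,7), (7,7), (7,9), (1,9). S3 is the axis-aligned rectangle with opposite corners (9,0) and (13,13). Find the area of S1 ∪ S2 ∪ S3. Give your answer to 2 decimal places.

71.42

By inclusion–exclusion:
Individual areas: |S1| = 15.5, |S2| = 12, |S3| = 52.
|S1∩S2| = 0.1136.
|S1∩S3| = 7.9668.
|S2∩S3| = 0 (no overlap).
|S1∩S2∩S3| = 0.
|S1 ∪ S2 ∪ S3| = 79.5 − 8.0804 + 0 = 71.42.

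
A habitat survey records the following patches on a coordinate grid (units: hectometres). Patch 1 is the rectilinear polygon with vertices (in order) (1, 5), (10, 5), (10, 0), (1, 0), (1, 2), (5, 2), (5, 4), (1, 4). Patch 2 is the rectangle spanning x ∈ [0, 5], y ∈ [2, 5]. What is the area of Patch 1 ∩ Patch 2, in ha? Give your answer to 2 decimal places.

4.00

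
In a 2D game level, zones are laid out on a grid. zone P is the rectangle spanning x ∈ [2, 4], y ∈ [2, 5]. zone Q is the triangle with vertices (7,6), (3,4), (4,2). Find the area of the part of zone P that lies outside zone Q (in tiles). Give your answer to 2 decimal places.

4.75

|zone P| = 6, |zone P∩zone Q| = 1.25.
|zone P ∖ zone Q| = |zone P| − |zone P∩zone Q| = 6 − 1.25 = 4.75.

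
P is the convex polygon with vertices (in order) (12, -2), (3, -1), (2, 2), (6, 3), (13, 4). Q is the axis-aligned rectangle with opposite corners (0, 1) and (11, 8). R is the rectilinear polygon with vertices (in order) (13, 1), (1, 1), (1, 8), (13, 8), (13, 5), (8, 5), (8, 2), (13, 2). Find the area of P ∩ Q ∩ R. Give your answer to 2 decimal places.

The intersection is the polygon with vertices (6,3), (8,3.286), (8,2), (11,2), (11,1), (2.333,1), (2,2).
By the shoelace formula its area is 13.12.

13.12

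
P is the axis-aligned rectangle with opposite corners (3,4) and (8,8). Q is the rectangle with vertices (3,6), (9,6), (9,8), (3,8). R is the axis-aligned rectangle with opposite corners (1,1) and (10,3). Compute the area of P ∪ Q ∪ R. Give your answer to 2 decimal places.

40.00

By inclusion–exclusion:
Individual areas: |P| = 20, |Q| = 12, |R| = 18.
|P∩Q|: x∈[3,8], y∈[6,8] → 5·2 = 10.
|P∩R| = 0 (no overlap).
|Q∩R| = 0 (no overlap).
|P∩Q∩R| = 0.
|P ∪ Q ∪ R| = 50 − 10 + 0 = 40.00.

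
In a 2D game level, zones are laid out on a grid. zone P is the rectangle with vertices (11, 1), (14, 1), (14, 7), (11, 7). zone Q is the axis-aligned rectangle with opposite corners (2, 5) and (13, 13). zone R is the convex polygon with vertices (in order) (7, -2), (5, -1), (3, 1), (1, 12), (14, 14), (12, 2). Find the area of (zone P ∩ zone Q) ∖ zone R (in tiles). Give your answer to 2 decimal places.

0.67

|zone P ∩ zone Q| = 4.
|(zone P ∩ zone Q) ∩ zone R| = 3.3333.
|(zone P ∩ zone Q) ∖ zone R| = 4 − 3.3333 = 0.67.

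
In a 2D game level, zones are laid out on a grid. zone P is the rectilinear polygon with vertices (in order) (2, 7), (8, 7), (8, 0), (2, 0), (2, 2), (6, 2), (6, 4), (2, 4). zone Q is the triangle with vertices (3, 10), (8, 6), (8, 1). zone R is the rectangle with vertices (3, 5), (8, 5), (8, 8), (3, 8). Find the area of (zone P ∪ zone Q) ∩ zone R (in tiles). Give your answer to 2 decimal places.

11.74

|zone P ∪ zone Q| = 37.125.
|(zone P ∪ zone Q) ∩ zone R| = 11.74.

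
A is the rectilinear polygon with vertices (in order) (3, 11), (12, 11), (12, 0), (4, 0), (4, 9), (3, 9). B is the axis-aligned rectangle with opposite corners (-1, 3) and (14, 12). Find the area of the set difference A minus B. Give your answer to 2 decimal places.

24.00

|A| = 90, |A∩B| = 66.
|A ∖ B| = |A| − |A∩B| = 90 − 66 = 24.00.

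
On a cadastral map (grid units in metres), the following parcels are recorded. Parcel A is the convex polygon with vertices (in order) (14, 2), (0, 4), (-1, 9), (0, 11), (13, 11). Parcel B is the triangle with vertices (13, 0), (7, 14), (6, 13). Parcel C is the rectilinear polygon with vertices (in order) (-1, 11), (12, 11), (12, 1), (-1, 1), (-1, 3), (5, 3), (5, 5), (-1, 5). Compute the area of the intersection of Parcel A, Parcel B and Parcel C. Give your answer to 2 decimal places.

The intersection is the polygon with vertices (7.077,11), (8.286,11), (12,2.333), (12,2.286), (11.75,2.321).
By the shoelace formula its area is 6.36.

6.36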